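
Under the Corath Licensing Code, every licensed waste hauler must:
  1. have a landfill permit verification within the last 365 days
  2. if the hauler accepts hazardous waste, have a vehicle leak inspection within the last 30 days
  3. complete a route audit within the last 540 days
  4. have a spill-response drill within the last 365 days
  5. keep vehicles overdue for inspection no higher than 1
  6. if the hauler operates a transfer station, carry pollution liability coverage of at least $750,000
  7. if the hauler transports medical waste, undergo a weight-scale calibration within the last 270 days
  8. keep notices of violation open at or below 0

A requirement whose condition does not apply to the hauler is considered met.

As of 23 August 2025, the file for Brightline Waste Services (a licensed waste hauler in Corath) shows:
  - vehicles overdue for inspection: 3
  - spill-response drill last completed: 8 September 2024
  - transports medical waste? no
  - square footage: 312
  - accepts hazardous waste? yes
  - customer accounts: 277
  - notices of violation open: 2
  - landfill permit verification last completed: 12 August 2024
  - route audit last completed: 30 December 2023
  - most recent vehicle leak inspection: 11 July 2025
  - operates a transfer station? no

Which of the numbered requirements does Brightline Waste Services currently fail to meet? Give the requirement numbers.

1. landfill permit verification 376 days ago vs limit 365 → not met
2. condition 'accepts hazardous waste' holds; vehicle leak inspection 43 days ago vs limit 30 → not met
3. route audit 602 days ago vs limit 540 → not met
4. spill-response drill 349 days ago vs limit 365 → met
5. vehicles overdue for inspection 3 > 1 → not met
6. condition 'operates a transfer station' does not hold → requirement n/a → met
7. condition 'transports medical waste' does not hold → requirement n/a → met
8. notices of violation open 2 > 0 → not met
Not met: 1, 2, 3, 5, 8

1, 2, 3, 5, 8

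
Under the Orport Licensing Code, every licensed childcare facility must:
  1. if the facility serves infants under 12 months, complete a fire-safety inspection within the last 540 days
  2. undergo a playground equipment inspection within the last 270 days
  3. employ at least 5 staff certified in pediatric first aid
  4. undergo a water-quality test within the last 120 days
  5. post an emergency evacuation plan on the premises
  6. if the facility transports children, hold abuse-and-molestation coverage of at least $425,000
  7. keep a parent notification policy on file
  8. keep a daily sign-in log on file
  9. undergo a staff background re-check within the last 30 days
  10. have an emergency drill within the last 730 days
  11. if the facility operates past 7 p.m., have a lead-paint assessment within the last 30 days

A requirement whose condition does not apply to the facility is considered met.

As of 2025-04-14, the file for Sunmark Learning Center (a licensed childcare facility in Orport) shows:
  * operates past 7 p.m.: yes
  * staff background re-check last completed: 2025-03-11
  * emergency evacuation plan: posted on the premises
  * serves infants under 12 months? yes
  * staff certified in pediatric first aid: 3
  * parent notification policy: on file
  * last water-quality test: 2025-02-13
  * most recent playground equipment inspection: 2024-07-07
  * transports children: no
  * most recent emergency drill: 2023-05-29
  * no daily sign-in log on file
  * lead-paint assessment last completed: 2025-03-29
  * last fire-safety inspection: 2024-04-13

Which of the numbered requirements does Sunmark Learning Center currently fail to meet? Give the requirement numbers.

2, 3, 8, 9

1. condition 'serves infants under 12 months' holds; fire-safety inspection 366 days ago vs limit 540 → met
2. playground equipment inspection 281 days ago vs limit 270 → not met
3. staff certified in pediatric first aid 3 < 5 → not met
4. water-quality test 60 days ago vs limit 120 → met
5. emergency evacuation plan present → met
6. condition 'transports children' does not hold → requirement n/a → met
7. parent notification policy present → met
8. daily sign-in log absent → not met
9. staff background re-check 34 days ago vs limit 30 → not met
10. emergency drill 686 days ago vs limit 730 → met
11. condition 'operates past 7 p.m.' holds; lead-paint assessment 16 days ago vs limit 30 → met
Not met: 2, 3, 8, 9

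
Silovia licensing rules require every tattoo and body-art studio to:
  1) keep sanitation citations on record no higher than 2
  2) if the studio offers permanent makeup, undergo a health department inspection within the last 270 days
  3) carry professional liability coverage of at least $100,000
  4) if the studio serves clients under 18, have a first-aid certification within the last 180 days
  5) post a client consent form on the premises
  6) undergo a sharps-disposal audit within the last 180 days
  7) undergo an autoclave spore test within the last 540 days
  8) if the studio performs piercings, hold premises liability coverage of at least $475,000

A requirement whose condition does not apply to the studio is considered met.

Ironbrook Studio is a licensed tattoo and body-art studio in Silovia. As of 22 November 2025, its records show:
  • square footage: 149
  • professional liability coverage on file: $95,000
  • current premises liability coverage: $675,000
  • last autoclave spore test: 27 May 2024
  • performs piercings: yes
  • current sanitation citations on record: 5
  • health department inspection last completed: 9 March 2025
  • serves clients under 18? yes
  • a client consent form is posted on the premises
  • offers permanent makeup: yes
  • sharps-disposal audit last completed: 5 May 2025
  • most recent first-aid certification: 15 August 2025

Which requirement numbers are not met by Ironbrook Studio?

1. sanitation citations on record 5 > 2 → not met
2. condition 'offers permanent makeup' holds; health department inspection 258 days ago vs limit 270 → met
3. professional liability coverage $95,000 < $100,000 → not met
4. condition 'serves clients under 18' holds; first-aid certification 99 days ago vs limit 180 → met
5. client consent form present → met
6. sharps-disposal audit 201 days ago vs limit 180 → not met
7. autoclave spore test 544 days ago vs limit 540 → not met
8. condition 'performs piercings' holds; premises liability coverage $675,000 ≥ $475,000 → met
Not met: 1, 3, 6, 7

1, 3, 6, 7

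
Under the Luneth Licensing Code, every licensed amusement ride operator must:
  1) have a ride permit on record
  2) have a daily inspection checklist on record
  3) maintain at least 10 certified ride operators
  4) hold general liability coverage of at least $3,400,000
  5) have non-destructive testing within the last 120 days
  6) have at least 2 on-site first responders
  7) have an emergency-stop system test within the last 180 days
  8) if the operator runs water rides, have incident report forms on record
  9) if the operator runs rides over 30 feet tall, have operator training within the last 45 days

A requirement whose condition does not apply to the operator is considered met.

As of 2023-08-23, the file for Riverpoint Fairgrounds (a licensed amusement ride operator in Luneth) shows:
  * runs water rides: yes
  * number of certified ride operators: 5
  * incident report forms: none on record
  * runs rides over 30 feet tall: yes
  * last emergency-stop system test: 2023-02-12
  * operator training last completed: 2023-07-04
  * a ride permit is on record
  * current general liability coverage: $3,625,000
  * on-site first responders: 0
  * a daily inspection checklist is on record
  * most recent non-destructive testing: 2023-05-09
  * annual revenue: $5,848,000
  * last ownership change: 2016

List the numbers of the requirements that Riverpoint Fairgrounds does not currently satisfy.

3, 6, 7, 8, 9

1. ride permit present → met
2. daily inspection checklist present → met
3. certified ride operators 5 < 10 → not met
4. general liability coverage $3,625,000 ≥ $3,400,000 → met
5. non-destructive testing 106 days ago vs limit 120 → met
6. on-site first responders 0 < 2 → not met
7. emergency-stop system test 192 days ago vs limit 180 → not met
8. condition 'runs water rides' holds; incident report forms absent → not met
9. condition 'runs rides over 30 feet tall' holds; operator training 50 days ago vs limit 45 → not met
Not met: 3, 6, 7, 8, 9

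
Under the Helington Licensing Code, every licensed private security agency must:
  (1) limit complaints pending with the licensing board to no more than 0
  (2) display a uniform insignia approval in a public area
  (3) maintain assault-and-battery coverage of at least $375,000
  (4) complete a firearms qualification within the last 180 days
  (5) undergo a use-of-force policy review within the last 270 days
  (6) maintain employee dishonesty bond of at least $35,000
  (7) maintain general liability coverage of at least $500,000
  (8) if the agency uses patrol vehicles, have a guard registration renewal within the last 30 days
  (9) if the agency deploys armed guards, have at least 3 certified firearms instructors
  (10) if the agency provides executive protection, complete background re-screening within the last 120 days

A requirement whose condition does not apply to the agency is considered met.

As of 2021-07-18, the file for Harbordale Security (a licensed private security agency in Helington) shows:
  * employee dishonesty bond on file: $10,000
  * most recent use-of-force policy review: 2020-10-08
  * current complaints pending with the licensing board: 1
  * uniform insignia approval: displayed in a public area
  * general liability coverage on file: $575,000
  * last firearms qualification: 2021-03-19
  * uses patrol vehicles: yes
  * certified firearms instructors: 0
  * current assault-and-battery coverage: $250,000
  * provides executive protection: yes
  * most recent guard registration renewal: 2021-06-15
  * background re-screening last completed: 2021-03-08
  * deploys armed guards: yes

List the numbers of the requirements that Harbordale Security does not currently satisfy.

1, 3, 5, 6, 8, 9, 10

1. complaints pending with the licensing board 1 > 0 → not met
2. uniform insignia approval present → met
3. assault-and-battery coverage $250,000 < $375,000 → not met
4. firearms qualification 121 days ago vs limit 180 → met
5. use-of-force policy review 283 days ago vs limit 270 → not met
6. employee dishonesty bond $10,000 < $35,000 → not met
7. general liability coverage $575,000 ≥ $500,000 → met
8. condition 'uses patrol vehicles' holds; guard registration renewal 33 days ago vs limit 30 → not met
9. condition 'deploys armed guards' holds; certified firearms instructors 0 < 3 → not met
10. condition 'provides executive protection' holds; background re-screening 132 days ago vs limit 120 → not met
Not met: 1, 3, 5, 6, 8, 9, 10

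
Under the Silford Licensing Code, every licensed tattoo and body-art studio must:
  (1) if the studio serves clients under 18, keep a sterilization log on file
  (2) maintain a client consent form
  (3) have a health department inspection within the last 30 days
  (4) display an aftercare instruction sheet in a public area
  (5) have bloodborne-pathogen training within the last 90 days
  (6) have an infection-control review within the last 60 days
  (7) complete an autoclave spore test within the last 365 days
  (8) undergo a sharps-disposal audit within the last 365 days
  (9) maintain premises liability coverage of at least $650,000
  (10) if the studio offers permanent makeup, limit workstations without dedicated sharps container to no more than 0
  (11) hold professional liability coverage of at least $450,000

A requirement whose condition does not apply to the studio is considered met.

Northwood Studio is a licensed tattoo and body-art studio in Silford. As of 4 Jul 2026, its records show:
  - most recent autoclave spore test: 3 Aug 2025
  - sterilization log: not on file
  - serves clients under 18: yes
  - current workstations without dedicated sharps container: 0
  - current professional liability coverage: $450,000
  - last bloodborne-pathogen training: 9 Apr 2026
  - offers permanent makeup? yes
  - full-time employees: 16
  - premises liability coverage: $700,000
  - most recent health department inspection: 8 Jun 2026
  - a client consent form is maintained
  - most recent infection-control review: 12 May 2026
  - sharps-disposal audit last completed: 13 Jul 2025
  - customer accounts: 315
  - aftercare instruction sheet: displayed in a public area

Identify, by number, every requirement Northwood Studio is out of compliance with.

1. condition 'serves clients under 18' holds; sterilization log absent → not met
2. client consent form present → met
3. health department inspection 26 days ago vs limit 30 → met
4. aftercare instruction sheet present → met
5. bloodborne-pathogen training 86 days ago vs limit 90 → met
6. infection-control review 53 days ago vs limit 60 → met
7. autoclave spore test 335 days ago vs limit 365 → met
8. sharps-disposal audit 356 days ago vs limit 365 → met
9. premises liability coverage $700,000 ≥ $650,000 → met
10. condition 'offers permanent makeup' holds; workstations without dedicated sharps container 0 ≤ 0 → met
11. professional liability coverage $450,000 ≥ $450,000 → met
Not met: 1

1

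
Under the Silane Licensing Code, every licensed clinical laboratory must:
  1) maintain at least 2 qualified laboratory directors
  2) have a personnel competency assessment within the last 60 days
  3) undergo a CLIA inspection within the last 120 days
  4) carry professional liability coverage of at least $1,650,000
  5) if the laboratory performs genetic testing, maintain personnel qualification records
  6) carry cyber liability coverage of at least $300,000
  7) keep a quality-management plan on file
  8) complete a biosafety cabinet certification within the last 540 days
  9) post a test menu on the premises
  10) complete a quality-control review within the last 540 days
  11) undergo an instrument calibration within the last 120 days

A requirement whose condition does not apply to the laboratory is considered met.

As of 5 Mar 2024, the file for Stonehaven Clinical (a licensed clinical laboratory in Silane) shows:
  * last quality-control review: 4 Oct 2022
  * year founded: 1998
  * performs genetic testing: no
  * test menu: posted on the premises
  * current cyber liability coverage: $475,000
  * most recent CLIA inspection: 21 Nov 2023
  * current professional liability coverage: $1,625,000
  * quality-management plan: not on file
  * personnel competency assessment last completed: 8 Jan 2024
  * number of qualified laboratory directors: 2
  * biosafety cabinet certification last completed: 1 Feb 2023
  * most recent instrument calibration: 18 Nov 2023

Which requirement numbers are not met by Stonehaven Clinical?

4, 7

1. qualified laboratory directors 2 ≥ 2 → met
2. personnel competency assessment 57 days ago vs limit 60 → met
3. CLIA inspection 105 days ago vs limit 120 → met
4. professional liability coverage $1,625,000 < $1,650,000 → not met
5. condition 'performs genetic testing' does not hold → requirement n/a → met
6. cyber liability coverage $475,000 ≥ $300,000 → met
7. quality-management plan absent → not met
8. biosafety cabinet certification 398 days ago vs limit 540 → met
9. test menu present → met
10. quality-control review 518 days ago vs limit 540 → met
11. instrument calibration 108 days ago vs limit 120 → met
Not met: 4, 7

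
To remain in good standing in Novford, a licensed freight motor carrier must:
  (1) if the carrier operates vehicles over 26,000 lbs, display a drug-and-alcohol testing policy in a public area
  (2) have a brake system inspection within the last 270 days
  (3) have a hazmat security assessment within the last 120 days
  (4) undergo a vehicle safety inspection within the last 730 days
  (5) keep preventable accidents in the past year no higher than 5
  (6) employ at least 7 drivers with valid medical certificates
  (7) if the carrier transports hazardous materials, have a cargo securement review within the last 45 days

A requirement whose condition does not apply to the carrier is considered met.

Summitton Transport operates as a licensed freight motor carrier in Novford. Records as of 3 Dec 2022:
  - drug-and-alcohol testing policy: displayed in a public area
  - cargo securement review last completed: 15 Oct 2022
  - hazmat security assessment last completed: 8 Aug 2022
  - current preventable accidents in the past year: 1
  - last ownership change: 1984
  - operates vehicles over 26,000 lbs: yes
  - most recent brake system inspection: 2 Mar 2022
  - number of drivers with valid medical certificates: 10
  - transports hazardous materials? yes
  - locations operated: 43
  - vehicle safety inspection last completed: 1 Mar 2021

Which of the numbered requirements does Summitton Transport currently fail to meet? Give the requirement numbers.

2, 7

1. condition 'operates vehicles over 26,000 lbs' holds; drug-and-alcohol testing policy present → met
2. brake system inspection 276 days ago vs limit 270 → not met
3. hazmat security assessment 117 days ago vs limit 120 → met
4. vehicle safety inspection 642 days ago vs limit 730 → met
5. preventable accidents in the past year 1 ≤ 5 → met
6. drivers with valid medical certificates 10 ≥ 7 → met
7. condition 'transports hazardous materials' holds; cargo securement review 49 days ago vs limit 45 → not met
Not met: 2, 7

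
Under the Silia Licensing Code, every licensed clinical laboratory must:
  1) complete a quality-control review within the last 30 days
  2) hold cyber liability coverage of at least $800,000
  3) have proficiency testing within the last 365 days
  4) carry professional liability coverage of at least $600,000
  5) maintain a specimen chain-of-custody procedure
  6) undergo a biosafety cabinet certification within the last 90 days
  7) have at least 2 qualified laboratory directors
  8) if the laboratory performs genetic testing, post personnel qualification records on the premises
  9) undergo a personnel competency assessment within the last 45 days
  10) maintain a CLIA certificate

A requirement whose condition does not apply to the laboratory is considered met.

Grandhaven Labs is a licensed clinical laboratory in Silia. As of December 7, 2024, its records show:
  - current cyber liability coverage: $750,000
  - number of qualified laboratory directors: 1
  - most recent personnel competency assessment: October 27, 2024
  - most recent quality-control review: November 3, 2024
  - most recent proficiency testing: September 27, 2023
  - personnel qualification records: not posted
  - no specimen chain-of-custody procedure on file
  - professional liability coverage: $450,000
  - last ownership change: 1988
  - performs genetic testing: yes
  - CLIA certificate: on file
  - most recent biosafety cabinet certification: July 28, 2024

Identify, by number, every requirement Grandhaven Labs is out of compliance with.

1, 2, 3, 4, 5, 6, 7, 8

1. quality-control review 34 days ago vs limit 30 → not met
2. cyber liability coverage $750,000 < $800,000 → not met
3. proficiency testing 437 days ago vs limit 365 → not met
4. professional liability coverage $450,000 < $600,000 → not met
5. specimen chain-of-custody procedure absent → not met
6. biosafety cabinet certification 132 days ago vs limit 90 → not met
7. qualified laboratory directors 1 < 2 → not met
8. condition 'performs genetic testing' holds; personnel qualification records absent → not met
9. personnel competency assessment 41 days ago vs limit 45 → met
10. CLIA certificate present → met
Not met: 1, 2, 3, 4, 5, 6, 7, 8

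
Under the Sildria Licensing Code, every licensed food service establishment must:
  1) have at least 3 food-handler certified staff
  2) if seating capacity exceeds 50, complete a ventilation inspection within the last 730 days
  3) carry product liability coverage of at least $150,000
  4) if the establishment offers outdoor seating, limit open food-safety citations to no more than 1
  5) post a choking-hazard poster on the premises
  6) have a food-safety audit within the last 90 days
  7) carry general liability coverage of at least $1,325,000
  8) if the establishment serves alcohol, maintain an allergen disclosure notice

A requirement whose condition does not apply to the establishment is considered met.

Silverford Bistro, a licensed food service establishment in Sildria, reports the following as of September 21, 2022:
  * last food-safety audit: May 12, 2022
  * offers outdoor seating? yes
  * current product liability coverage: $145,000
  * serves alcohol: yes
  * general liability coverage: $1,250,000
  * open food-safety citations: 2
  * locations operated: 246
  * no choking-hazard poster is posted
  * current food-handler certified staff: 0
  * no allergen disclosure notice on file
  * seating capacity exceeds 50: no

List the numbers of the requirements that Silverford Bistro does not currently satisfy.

1, 3, 4, 5, 6, 7, 8

1. food-handler certified staff 0 < 3 → not met
2. condition 'seating capacity exceeds 50' does not hold → requirement n/a → met
3. product liability coverage $145,000 < $150,000 → not met
4. condition 'offers outdoor seating' holds; open food-safety citations 2 > 1 → not met
5. choking-hazard poster absent → not met
6. food-safety audit 132 days ago vs limit 90 → not met
7. general liability coverage $1,250,000 < $1,325,000 → not met
8. condition 'serves alcohol' holds; allergen disclosure notice absent → not met
Not met: 1, 3, 4, 5, 6, 7, 8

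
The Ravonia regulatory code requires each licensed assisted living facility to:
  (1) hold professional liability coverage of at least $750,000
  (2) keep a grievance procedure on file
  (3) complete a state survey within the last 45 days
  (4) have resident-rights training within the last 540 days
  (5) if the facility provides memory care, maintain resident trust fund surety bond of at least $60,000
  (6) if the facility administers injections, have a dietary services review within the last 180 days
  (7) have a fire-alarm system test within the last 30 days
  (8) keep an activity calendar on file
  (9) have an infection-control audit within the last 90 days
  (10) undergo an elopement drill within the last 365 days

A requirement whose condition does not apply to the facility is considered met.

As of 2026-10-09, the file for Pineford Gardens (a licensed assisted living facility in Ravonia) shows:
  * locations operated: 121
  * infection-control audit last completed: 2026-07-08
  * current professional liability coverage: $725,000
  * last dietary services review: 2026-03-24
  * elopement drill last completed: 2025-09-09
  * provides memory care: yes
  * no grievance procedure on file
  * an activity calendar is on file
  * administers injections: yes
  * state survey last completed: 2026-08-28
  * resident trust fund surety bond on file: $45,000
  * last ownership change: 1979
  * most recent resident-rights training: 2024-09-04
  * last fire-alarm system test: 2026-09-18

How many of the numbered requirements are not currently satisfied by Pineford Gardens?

7

1. professional liability coverage $725,000 < $750,000 → not met
2. grievance procedure absent → not met
3. state survey 42 days ago vs limit 45 → met
4. resident-rights training 765 days ago vs limit 540 → not met
5. condition 'provides memory care' holds; resident trust fund surety bond $45,000 < $60,000 → not met
6. condition 'administers injections' holds; dietary services review 199 days ago vs limit 180 → not met
7. fire-alarm system test 21 days ago vs limit 30 → met
8. activity calendar present → met
9. infection-control audit 93 days ago vs limit 90 → not met
10. elopement drill 395 days ago vs limit 365 → not met
Not met: 7 of 10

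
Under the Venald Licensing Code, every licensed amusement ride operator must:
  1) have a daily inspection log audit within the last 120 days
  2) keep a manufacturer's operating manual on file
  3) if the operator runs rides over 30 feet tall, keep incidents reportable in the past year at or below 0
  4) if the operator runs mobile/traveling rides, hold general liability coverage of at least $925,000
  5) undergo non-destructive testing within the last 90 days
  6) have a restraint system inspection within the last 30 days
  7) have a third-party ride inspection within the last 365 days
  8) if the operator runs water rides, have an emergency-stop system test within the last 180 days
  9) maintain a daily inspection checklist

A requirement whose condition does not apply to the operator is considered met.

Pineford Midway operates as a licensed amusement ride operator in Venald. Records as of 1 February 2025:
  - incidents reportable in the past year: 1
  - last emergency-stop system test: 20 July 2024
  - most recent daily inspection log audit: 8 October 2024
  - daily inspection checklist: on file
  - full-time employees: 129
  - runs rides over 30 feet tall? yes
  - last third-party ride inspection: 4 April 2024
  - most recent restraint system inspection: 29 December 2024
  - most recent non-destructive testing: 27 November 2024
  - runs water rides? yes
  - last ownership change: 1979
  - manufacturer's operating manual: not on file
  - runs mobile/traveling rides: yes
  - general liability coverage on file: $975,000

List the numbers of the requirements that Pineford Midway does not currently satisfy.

1. daily inspection log audit 116 days ago vs limit 120 → met
2. manufacturer's operating manual absent → not met
3. condition 'runs rides over 30 feet tall' holds; incidents reportable in the past year 1 > 0 → not met
4. condition 'runs mobile/traveling rides' holds; general liability coverage $975,000 ≥ $925,000 → met
5. non-destructive testing 66 days ago vs limit 90 → met
6. restraint system inspection 34 days ago vs limit 30 → not met
7. third-party ride inspection 303 days ago vs limit 365 → met
8. condition 'runs water rides' holds; emergency-stop system test 196 days ago vs limit 180 → not met
9. daily inspection checklist present → met
Not met: 2, 3, 6, 8

2, 3, 6, 8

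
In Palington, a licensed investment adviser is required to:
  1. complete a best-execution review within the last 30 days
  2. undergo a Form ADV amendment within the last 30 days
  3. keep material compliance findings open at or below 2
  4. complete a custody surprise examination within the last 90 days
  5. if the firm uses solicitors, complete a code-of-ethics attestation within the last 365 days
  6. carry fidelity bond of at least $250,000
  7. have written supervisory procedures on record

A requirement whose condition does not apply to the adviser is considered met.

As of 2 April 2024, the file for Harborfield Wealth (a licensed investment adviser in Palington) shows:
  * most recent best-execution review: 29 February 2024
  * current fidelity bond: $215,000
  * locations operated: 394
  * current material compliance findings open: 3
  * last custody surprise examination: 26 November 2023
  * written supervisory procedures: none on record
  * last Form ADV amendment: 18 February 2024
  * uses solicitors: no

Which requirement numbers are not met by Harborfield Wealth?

1. best-execution review 33 days ago vs limit 30 → not met
2. Form ADV amendment 44 days ago vs limit 30 → not met
3. material compliance findings open 3 > 2 → not met
4. custody surprise examination 128 days ago vs limit 90 → not met
5. condition 'uses solicitors' does not hold → requirement n/a → met
6. fidelity bond $215,000 < $250,000 → not met
7. written supervisory procedures absent → not met
Not met: 1, 2, 3, 4, 6, 7

1, 2, 3, 4, 6, 7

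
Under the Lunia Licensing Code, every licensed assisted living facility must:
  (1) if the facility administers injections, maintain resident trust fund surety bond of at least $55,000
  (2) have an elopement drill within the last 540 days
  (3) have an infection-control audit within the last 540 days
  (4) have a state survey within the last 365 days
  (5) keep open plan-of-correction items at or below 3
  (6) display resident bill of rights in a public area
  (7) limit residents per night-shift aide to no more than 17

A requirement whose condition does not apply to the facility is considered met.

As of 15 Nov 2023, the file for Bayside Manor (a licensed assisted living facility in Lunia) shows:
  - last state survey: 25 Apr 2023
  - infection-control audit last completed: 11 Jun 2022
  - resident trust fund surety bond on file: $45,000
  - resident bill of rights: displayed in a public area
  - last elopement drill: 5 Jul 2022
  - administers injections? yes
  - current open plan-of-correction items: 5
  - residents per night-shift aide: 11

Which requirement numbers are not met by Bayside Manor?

1, 5

1. condition 'administers injections' holds; resident trust fund surety bond $45,000 < $55,000 → not met
2. elopement drill 498 days ago vs limit 540 → met
3. infection-control audit 522 days ago vs limit 540 → met
4. state survey 204 days ago vs limit 365 → met
5. open plan-of-correction items 5 > 3 → not met
6. resident bill of rights present → met
7. residents per night-shift aide 11 ≤ 17 → met
Not met: 1, 5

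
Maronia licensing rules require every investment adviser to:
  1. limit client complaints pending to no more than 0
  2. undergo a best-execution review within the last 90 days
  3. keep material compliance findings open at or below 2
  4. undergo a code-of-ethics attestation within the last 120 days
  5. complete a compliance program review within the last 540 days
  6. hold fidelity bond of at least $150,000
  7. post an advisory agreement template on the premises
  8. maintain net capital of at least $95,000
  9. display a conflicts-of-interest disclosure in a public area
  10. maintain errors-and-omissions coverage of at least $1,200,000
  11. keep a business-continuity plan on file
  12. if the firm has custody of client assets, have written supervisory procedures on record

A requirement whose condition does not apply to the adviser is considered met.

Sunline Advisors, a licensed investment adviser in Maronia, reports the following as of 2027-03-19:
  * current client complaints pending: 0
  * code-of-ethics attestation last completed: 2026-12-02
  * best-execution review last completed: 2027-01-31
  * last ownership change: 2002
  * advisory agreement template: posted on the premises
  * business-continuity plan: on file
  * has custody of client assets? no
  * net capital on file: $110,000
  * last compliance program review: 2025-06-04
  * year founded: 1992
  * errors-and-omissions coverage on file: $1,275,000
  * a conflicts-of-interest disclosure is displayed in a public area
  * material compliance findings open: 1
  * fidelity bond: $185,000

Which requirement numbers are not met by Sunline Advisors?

1. client complaints pending 0 ≤ 0 → met
2. best-execution review 47 days ago vs limit 90 → met
3. material compliance findings open 1 ≤ 2 → met
4. code-of-ethics attestation 107 days ago vs limit 120 → met
5. compliance program review 653 days ago vs limit 540 → not met
6. fidelity bond $185,000 ≥ $150,000 → met
7. advisory agreement template present → met
8. net capital $110,000 ≥ $95,000 → met
9. conflicts-of-interest disclosure present → met
10. errors-and-omissions coverage $1,275,000 ≥ $1,200,000 → met
11. business-continuity plan present → met
12. condition 'has custody of client assets' does not hold → requirement n/a → met
Not met: 5

5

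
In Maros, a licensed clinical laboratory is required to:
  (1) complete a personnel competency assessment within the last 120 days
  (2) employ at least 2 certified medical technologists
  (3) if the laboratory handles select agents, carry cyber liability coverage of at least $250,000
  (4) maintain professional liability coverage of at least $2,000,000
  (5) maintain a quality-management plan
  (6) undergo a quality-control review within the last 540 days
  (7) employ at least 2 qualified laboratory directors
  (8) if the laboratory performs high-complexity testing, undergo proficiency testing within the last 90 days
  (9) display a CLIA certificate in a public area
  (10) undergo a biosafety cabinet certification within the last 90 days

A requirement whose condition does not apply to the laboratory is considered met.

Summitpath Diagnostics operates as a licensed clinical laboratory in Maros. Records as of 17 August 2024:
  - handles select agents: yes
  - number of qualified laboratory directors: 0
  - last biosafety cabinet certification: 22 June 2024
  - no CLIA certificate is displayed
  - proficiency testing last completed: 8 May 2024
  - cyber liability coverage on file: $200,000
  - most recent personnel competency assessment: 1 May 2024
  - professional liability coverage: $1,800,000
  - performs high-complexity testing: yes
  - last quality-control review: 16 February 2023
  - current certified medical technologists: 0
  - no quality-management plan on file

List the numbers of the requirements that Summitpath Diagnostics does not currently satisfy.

2, 3, 4, 5, 6, 7, 8, 9

1. personnel competency assessment 108 days ago vs limit 120 → met
2. certified medical technologists 0 < 2 → not met
3. condition 'handles select agents' holds; cyber liability coverage $200,000 < $250,000 → not met
4. professional liability coverage $1,800,000 < $2,000,000 → not met
5. quality-management plan absent → not met
6. quality-control review 548 days ago vs limit 540 → not met
7. qualified laboratory directors 0 < 2 → not met
8. condition 'performs high-complexity testing' holds; proficiency testing 101 days ago vs limit 90 → not met
9. CLIA certificate absent → not met
10. biosafety cabinet certification 56 days ago vs limit 90 → met
Not met: 2, 3, 4, 5, 6, 7, 8, 9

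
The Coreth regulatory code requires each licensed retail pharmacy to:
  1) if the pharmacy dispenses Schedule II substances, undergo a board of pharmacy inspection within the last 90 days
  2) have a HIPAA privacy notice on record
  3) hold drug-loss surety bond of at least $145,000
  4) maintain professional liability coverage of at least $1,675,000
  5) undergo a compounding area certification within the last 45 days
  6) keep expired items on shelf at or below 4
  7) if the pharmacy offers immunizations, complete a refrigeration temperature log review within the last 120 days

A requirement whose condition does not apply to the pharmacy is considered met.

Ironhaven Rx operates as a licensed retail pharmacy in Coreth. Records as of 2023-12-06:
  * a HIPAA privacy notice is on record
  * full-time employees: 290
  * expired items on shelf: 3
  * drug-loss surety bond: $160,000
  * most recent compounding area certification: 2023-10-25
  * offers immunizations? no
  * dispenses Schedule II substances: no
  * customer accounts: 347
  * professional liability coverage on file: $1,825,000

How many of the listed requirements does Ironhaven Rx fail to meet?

1. condition 'dispenses Schedule II substances' does not hold → requirement n/a → met
2. HIPAA privacy notice present → met
3. drug-loss surety bond $160,000 ≥ $145,000 → met
4. professional liability coverage $1,825,000 ≥ $1,675,000 → met
5. compounding area certification 42 days ago vs limit 45 → met
6. expired items on shelf 3 ≤ 4 → met
7. condition 'offers immunizations' does not hold → requirement n/a → met
Not met: 0 of 7

0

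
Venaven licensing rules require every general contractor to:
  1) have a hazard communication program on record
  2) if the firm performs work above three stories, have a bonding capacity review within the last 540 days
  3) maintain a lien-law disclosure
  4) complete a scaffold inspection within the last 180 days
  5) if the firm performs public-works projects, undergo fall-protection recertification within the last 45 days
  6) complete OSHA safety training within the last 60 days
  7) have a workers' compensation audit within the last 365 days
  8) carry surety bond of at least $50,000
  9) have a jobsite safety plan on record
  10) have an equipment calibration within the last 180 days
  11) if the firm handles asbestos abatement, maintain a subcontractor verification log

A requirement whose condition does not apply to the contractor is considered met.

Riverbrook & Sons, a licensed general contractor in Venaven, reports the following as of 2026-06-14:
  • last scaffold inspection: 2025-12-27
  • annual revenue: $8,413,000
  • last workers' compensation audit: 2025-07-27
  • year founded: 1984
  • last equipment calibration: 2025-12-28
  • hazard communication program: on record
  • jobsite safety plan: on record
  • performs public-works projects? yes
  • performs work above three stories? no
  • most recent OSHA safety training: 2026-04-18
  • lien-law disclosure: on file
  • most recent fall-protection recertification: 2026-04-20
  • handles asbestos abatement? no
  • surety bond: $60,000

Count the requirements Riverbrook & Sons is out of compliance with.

1. hazard communication program present → met
2. condition 'performs work above three stories' does not hold → requirement n/a → met
3. lien-law disclosure present → met
4. scaffold inspection 169 days ago vs limit 180 → met
5. condition 'performs public-works projects' holds; fall-protection recertification 55 days ago vs limit 45 → not met
6. OSHA safety training 57 days ago vs limit 60 → met
7. workers' compensation audit 322 days ago vs limit 365 → met
8. surety bond $60,000 ≥ $50,000 → met
9. jobsite safety plan present → met
10. equipment calibration 168 days ago vs limit 180 → met
11. condition 'handles asbestos abatement' does not hold → requirement n/a → met
Not met: 1 of 11

1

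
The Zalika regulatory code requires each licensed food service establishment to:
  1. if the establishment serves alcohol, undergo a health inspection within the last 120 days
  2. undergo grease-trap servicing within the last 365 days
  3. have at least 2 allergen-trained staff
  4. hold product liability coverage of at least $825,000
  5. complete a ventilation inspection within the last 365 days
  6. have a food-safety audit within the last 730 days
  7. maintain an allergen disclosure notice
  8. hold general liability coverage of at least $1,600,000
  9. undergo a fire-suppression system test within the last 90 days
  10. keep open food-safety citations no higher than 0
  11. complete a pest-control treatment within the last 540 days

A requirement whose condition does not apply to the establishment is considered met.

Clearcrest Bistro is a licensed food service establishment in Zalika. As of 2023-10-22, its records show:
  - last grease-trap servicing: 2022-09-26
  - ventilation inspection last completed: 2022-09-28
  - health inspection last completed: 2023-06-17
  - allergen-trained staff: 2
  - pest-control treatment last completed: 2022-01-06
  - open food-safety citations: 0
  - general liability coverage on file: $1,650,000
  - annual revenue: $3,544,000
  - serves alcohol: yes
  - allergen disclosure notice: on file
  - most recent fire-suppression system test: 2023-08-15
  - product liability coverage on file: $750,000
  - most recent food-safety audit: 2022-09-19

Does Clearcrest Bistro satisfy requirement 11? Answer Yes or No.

No

11. pest-control treatment 654 days ago vs limit 540 → not met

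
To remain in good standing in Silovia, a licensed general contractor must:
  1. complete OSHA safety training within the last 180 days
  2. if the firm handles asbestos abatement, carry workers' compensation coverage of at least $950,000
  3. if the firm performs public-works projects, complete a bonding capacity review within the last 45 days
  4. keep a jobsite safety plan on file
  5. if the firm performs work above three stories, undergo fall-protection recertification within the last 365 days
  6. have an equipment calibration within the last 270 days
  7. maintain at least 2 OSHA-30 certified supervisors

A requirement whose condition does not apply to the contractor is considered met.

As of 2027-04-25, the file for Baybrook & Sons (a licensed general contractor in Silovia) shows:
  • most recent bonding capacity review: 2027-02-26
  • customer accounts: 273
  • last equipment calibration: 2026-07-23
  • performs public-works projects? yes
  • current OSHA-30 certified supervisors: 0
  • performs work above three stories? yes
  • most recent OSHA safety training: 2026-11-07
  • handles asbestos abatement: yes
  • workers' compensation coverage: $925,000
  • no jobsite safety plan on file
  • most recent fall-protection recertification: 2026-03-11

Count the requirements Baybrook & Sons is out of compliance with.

1. OSHA safety training 169 days ago vs limit 180 → met
2. condition 'handles asbestos abatement' holds; workers' compensation coverage $925,000 < $950,000 → not met
3. condition 'performs public-works projects' holds; bonding capacity review 58 days ago vs limit 45 → not met
4. jobsite safety plan absent → not met
5. condition 'performs work above three stories' holds; fall-protection recertification 410 days ago vs limit 365 → not met
6. equipment calibration 276 days ago vs limit 270 → not met
7. OSHA-30 certified supervisors 0 < 2 → not met
Not met: 6 of 7

6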